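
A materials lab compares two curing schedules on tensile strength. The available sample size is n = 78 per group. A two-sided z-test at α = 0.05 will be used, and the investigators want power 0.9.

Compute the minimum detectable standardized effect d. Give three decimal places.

d ≈ 0.519

Need Φ(δ − 1.960) = 0.9, so δ = 1.960 + 1.282 = 3.242.
(The second rejection-region term Φ(−δ − z_{α/2}) is negligible and dropped.)
δ = d·√(n/2) ⇒ d = δ/√(n/2) = 3.242/√(78/2) = 0.5191.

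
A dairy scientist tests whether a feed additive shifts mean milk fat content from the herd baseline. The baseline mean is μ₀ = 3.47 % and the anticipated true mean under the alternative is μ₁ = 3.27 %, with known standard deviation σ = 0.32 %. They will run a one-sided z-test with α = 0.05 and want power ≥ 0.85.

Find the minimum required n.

Standardized effect: d = |μ₁ − μ₀| / σ = |3.27 − 3.47| / 0.32 = 0.6250
For power 0.85 need Φ(δ − z_{0.05}) = 0.85, so δ = z_{0.05} + z_{0.15} = 1.645 + 1.036 = 2.681.
δ = d·√n ⇒ n = (δ/d)² = (2.681 / 0.6250)² = 18.40.
Round up to the next whole unit.

n = 19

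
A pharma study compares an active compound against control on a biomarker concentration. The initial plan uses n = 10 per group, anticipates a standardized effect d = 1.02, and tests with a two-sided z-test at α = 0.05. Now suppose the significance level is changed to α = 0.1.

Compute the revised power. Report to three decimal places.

Power ≈ 0.738

δ = d·√(n/2) = 1.02 × √(10/2) = 2.2808 (unchanged). New critical value: z_{0.05} = 1.645.
Revised power = Φ(δ − 1.645) + Φ(−δ − 1.645) = Φ(0.636) + Φ(-3.926) = 0.7376 + 0.0000 = 0.7376.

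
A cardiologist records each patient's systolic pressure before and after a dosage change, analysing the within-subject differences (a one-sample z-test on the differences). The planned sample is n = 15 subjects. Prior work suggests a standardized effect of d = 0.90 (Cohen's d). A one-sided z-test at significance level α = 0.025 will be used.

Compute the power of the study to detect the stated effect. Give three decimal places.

Power ≈ 0.936

Noncentrality parameter: δ = d·√n = 0.90 × √15 = 3.4857
Critical value for a one-sided test at α = 0.025: z_α = 1.960.
Power = P(Z > 1.960 − δ) = Φ(1.526) = 0.9365.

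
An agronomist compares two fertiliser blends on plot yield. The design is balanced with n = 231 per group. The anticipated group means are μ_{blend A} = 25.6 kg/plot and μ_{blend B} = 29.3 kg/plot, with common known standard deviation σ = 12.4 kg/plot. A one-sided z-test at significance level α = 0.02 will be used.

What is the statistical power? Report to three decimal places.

Power ≈ 0.876

Standardized effect: d = |μ_{blend A} − μ_{blend B}| / σ = |25.6 − 29.3| / 12.4 = 0.2984
Noncentrality parameter: δ = d·√(n/2) = 0.2984 × √(231/2) = 3.2068
One-sided α = 0.02 → critical value z_{0.02} = 2.054.
Power = P(Z > 2.054 − δ) = Φ(1.153) = 0.8756.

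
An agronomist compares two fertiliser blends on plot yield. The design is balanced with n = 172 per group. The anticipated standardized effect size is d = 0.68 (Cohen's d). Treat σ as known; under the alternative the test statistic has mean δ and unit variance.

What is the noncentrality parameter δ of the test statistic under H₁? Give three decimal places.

The noncentrality parameter scales effect size by the design's sample-size factor: δ = d·√(n/2) = 0.68 × √(172/2) = 6.3061

δ ≈ 6.306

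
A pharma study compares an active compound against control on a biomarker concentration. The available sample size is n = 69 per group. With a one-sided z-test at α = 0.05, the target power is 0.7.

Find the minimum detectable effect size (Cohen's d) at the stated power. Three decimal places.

Required noncentrality: δ = z_{0.05} + z_{0.30} = 1.645 + 0.524 = 2.169.
δ = d·√(n/2) ⇒ d = δ/√(n/2) = 2.169/√(69/2) = 0.3693.

d ≈ 0.369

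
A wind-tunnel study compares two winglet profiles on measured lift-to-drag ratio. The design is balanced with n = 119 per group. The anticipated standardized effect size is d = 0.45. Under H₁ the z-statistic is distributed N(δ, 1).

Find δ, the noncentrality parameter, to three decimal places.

The noncentrality parameter scales effect size by the design's sample-size factor: δ = d·√(n/2) = 0.45 × √(119/2) = 3.4711

δ ≈ 3.471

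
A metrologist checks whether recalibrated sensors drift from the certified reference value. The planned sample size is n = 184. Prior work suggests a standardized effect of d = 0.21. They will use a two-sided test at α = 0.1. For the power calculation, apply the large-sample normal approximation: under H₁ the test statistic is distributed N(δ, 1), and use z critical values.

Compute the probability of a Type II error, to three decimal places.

β ≈ 0.114

Noncentrality parameter: δ = d·√n = 0.21 × √184 = 2.8486
Critical value for a two-sided test at α = 0.1: z_{α/2} = 1.645.
Power = Φ(δ − 1.645) + Φ(−δ − 1.645) = Φ(1.204) + Φ(-4.493) = 0.8857 + 0.0000 = 0.8857.
Type II error: β = 1 − power = 1 − 0.8857 = 0.1143.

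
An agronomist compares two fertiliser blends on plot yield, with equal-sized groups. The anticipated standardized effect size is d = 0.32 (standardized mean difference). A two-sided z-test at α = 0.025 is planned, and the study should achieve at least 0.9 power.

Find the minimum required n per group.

n = 243 per group

Set Φ(δ − 2.241) = 0.9; then δ − 2.241 = Φ⁻¹(0.9) = 1.282, giving δ = 3.523.
(For δ > 0 the lower-tail rejection region contributes negligibly to power, so the one-term inversion is standard.)
δ = d·√(n/2) ⇒ n = 2(δ/d)² = 2 × (3.523 / 0.32)² = 242.41.
Round up to the next whole unit.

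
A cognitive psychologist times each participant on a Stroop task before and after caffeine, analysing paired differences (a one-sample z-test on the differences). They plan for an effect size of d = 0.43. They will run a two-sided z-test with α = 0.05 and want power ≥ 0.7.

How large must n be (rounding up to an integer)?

Set Φ(δ − 1.960) = 0.7; then δ − 1.960 = Φ⁻¹(0.7) = 0.524, giving δ = 2.484.
(The Φ(−δ − z_{α/2}) term is vanishingly small for δ > 0 and is dropped in the standard sample-size formula.)
δ = d·√n ⇒ n = (δ/d)² = (2.484 / 0.43)² = 33.38.
Round up to the next whole unit.

n = 34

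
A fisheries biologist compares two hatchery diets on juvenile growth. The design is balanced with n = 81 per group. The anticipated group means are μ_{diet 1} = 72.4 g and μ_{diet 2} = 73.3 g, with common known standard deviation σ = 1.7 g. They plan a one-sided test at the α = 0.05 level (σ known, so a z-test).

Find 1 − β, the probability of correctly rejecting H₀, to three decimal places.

Power ≈ 0.958

Standardized effect: d = |μ_{diet 1} − μ_{diet 2}| / σ = |72.4 − 73.3| / 1.7 = 0.5294
Noncentrality parameter: δ = d·√(n/2) = 0.5294 × √(81/2) = 3.3692
Critical value for a one-sided test at α = 0.05: z_α = 1.645.
Power = Φ(δ − 1.645) = Φ(1.724) = 0.9577.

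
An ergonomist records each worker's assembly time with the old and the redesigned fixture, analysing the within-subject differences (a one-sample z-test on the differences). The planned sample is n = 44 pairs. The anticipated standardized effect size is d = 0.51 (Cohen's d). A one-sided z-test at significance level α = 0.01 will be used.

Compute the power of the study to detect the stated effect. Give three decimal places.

Noncentrality parameter: δ = d·√n = 0.51 × √44 = 3.3830
One-sided α = 0.01 → critical value z_{0.01} = 2.326.
Power = P(Z > 2.326 − δ) = Φ(1.057) = 0.8547.

Power ≈ 0.855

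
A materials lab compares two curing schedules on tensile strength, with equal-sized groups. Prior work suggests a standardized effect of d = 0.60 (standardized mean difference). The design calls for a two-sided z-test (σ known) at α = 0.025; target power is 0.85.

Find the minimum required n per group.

n = 60 per group

For power 0.85 need Φ(δ − z_{0.0125}) = 0.85, so δ = z_{0.0125} + z_{0.15} = 2.241 + 1.036 = 3.278.
(Ignoring the negligible lower-tail rejection probability gives the usual closed-form inversion.)
δ = d·√(n/2) ⇒ n = 2(δ/d)² = 2 × (3.278 / 0.60)² = 59.69.
Rounding up, n = 60 per group.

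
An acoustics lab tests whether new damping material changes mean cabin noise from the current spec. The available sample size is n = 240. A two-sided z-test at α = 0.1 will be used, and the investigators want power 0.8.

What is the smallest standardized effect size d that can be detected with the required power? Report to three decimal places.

Required noncentrality: δ = z_{0.05} + z_{0.20} = 1.645 + 0.842 = 2.486.
(The second rejection-region term Φ(−δ − z_{α/2}) is negligible and dropped.)
δ = d·√n ⇒ d = δ/√n = 2.486/√240 = 0.1605.

d ≈ 0.161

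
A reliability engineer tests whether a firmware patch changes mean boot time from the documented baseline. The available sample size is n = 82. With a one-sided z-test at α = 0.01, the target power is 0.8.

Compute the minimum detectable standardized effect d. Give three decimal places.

Required noncentrality: δ = z_{0.01} + z_{0.20} = 2.326 + 0.842 = 3.168.
δ = d·√n ⇒ d = δ/√n = 3.168/√82 = 0.3498.

d ≈ 0.350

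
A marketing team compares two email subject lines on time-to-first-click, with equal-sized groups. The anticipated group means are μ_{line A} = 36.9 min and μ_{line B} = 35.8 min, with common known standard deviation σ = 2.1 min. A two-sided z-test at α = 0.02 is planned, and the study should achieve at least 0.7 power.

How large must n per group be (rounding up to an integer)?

n = 60 per group

Standardized effect: d = |μ_{line A} − μ_{line B}| / σ = |36.9 − 35.8| / 2.1 = 0.5238
Set Φ(δ − 2.326) = 0.7; then δ − 2.326 = Φ⁻¹(0.7) = 0.524, giving δ = 2.851.
(For δ > 0 the lower-tail rejection region contributes negligibly to power, so the one-term inversion is standard.)
δ = d·√(n/2) ⇒ n = 2(δ/d)² = 2 × (2.851 / 0.5238)² = 59.24.
Round up to the next whole unit.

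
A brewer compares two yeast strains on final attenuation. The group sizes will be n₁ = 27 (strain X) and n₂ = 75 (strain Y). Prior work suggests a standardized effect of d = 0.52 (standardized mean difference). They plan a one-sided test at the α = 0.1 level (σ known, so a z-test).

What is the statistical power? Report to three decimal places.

Noncentrality parameter: δ = d / √(1/n₁ + 1/n₂) = 0.52 / √(1/27 + 1/75) = 2.3169
Critical value for a one-sided test at α = 0.1: z_α = 1.282.
Power = P(Z > 1.282 − δ) = Φ(1.035) = 0.8498.

Power ≈ 0.850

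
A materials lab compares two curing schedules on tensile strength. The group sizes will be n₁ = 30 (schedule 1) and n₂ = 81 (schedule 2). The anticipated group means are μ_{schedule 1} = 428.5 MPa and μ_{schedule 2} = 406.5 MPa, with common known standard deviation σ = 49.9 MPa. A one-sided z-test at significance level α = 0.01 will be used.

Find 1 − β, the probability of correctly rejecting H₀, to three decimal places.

Power ≈ 0.396

Standardized effect: d = |μ_{schedule 1} − μ_{schedule 2}| / σ = |428.5 − 406.5| / 49.9 = 0.4409
Noncentrality parameter: δ = d / √(1/n₁ + 1/n₂) = 0.4409 / √(1/30 + 1/81) = 2.0628
Critical value for a one-sided test at α = 0.01: z_α = 2.326.
Power = P(Z > 2.326 − δ) = Φ(-0.264) = 0.3961.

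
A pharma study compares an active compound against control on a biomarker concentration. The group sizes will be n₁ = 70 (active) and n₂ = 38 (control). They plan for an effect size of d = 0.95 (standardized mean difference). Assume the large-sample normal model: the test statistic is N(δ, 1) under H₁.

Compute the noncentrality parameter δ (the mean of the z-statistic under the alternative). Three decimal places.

δ ≈ 4.715

δ = d / √(1/n₁ + 1/n₂) = 0.95 / √(1/70 + 1/38) = 4.7147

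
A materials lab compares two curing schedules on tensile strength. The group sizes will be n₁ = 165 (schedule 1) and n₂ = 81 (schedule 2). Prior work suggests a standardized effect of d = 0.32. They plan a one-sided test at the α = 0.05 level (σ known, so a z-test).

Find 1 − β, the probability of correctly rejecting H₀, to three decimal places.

Power ≈ 0.762

Noncentrality parameter: δ = d / √(1/n₁ + 1/n₂) = 0.32 / √(1/165 + 1/81) = 2.3587
Critical value for a one-sided test at α = 0.05: z_α = 1.645.
Power = P(Z > 1.645 − δ) = Φ(0.714) = 0.7623.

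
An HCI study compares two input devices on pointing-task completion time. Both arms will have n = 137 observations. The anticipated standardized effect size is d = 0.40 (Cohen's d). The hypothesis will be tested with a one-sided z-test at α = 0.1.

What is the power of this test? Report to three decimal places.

Noncentrality parameter: δ = d·√(n/2) = 0.40 × √(137/2) = 3.3106
One-sided α = 0.1 → critical value z_{0.1} = 1.282.
Power = P(Z > 1.282 − δ) = Φ(2.029) = 0.9788.

Power ≈ 0.979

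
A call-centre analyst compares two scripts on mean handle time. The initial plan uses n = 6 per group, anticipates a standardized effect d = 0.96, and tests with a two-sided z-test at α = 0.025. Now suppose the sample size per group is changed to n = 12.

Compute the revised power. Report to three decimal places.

With n = 12 per group: δ = d·√(n/2) = 0.96 × √(12/2) = 2.3515. Critical value z_{0.0125} = 2.241.
Revised power = Φ(δ − 2.241) + Φ(−δ − 2.241) = Φ(0.110) + Φ(-4.593) = 0.5438 + 0.0000 = 0.5438.

Power ≈ 0.544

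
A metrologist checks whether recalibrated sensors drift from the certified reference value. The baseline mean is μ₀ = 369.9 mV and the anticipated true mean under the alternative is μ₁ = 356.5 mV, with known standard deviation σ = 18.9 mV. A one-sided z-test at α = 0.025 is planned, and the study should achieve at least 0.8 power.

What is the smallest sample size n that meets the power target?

Standardized effect: d = |μ₁ − μ₀| / σ = |356.5 − 369.9| / 18.9 = 0.7090
For power 0.8 need Φ(δ − z_{0.025}) = 0.8, so δ = z_{0.025} + z_{0.20} = 1.960 + 0.842 = 2.802.
δ = d·√n ⇒ n = (δ/d)² = (2.802 / 0.7090)² = 15.61.
Round up to the next whole unit.

n = 16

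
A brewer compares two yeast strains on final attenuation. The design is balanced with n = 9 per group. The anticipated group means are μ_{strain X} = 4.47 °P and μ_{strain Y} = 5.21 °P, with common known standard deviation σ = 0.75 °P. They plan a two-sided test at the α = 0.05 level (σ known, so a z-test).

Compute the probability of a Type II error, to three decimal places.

β ≈ 0.447

Standardized effect: d = |μ_{strain X} − μ_{strain Y}| / σ = |4.47 − 5.21| / 0.75 = 0.9867
Noncentrality parameter: δ = d·√(n/2) = 0.9867 × √(9/2) = 2.0930
Critical value for a two-sided test at α = 0.05: z_{α/2} = 1.960.
Power = Φ(δ − 1.960) + Φ(−δ − 1.960) = Φ(0.133) + Φ(-4.053) = 0.5529 + 0.0000 = 0.5530.
Type II error: β = 1 − power = 1 − 0.5530 = 0.4470.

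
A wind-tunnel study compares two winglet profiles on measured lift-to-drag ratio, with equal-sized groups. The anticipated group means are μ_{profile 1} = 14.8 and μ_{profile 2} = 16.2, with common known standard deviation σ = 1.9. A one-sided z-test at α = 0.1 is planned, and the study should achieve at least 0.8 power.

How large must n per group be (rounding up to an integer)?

Standardized effect: d = |μ_{profile 1} − μ_{profile 2}| / σ = |14.8 − 16.2| / 1.9 = 0.7368
Set Φ(δ − 1.282) = 0.8; then δ − 1.282 = Φ⁻¹(0.8) = 0.842, giving δ = 2.123.
δ = d·√(n/2) ⇒ n = 2(δ/d)² = 2 × (2.123 / 0.7368)² = 16.61.
Rounding up, n = 17 per group.

n = 17 per group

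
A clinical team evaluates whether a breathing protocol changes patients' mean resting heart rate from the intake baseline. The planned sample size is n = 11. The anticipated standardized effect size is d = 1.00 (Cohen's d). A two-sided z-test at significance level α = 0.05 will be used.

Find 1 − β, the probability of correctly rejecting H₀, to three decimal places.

Power ≈ 0.913

Noncentrality parameter: λ = d·√n = 1.00 × √11 = 3.3166
Two-sided α = 0.05 → critical value z_{0.025} = 1.960.
Power = Φ(λ − 1.960) + Φ(−λ − 1.960) = Φ(1.357) + Φ(-5.277) = 0.9126 + 0.0000 = 0.9126.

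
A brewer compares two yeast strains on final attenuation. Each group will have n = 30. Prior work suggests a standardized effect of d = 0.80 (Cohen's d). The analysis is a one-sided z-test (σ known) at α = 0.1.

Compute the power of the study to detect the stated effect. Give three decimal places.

Noncentrality parameter: δ = d·√(n/2) = 0.80 × √(30/2) = 3.0984
Critical value for a one-sided test at α = 0.1: z_α = 1.282.
Power = Φ(δ − 1.282) = Φ(1.817) = 0.9654.

Power ≈ 0.965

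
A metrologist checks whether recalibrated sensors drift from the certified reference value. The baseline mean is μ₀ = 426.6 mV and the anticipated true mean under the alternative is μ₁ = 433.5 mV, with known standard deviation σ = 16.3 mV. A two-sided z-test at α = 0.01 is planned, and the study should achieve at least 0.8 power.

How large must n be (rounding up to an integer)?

n = 66

Standardized effect: d = |μ₁ − μ₀| / σ = |433.5 − 426.6| / 16.3 = 0.4233
Set Φ(δ − 2.576) = 0.8; then δ − 2.576 = Φ⁻¹(0.8) = 0.842, giving δ = 3.417.
(For δ > 0 the lower-tail rejection region contributes negligibly to power, so the one-term inversion is standard.)
δ = d·√n ⇒ n = (δ/d)² = (3.417 / 0.4233)² = 65.18.
Round up to the next whole unit.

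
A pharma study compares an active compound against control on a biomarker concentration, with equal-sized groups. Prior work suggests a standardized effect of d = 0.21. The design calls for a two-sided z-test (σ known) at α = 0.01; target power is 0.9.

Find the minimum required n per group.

n = 675 per group

For power 0.9 need Φ(δ − z_{0.005}) = 0.9, so δ = z_{0.005} + z_{0.10} = 2.576 + 1.282 = 3.857.
(For δ > 0 the lower-tail rejection region contributes negligibly to power, so the one-term inversion is standard.)
δ = d·√(n/2) ⇒ n = 2(δ/d)² = 2 × (3.857 / 0.21)² = 674.80.
Round up to the next whole unit.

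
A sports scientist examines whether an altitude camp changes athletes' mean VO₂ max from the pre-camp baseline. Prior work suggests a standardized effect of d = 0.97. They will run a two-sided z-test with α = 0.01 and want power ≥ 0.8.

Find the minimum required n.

n = 13

For power 0.8 need Φ(δ − z_{0.005}) = 0.8, so δ = z_{0.005} + z_{0.20} = 2.576 + 0.842 = 3.417.
(For δ > 0 the lower-tail rejection region contributes negligibly to power, so the one-term inversion is standard.)
δ = d·√n ⇒ n = (δ/d)² = (3.417 / 0.97)² = 12.41.
Round up to the next whole unit.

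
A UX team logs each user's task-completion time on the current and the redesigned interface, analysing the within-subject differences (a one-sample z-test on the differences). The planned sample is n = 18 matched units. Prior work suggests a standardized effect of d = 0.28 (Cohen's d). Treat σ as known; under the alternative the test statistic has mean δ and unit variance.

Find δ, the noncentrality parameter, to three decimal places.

δ ≈ 1.188

The noncentrality parameter scales effect size by the design's sample-size factor: δ = d·√n = 0.28 × √18 = 1.1879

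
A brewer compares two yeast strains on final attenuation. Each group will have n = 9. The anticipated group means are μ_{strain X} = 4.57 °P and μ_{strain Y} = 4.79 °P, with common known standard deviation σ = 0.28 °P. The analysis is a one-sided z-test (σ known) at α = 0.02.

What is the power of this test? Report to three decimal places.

Power ≈ 0.349

Standardized effect: d = |μ_{strain X} − μ_{strain Y}| / σ = |4.57 − 4.79| / 0.28 = 0.7857
Noncentrality parameter: δ = d·√(n/2) = 0.7857 × √(9/2) = 1.6668
One-sided α = 0.02 → critical value z_{0.02} = 2.054.
Power = P(Z > 2.054 − δ) = Φ(-0.387) = 0.3494.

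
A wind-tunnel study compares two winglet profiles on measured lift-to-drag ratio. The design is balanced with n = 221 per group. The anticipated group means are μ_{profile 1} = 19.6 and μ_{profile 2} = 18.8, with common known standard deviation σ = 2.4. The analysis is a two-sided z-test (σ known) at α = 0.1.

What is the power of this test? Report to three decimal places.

Power ≈ 0.968

Standardized effect: d = |μ_{profile 1} − μ_{profile 2}| / σ = |19.6 − 18.8| / 2.4 = 0.3333
Noncentrality parameter: δ = d·√(n/2) = 0.3333 × √(221/2) = 3.5040
Critical value for a two-sided test at α = 0.1: z_{α/2} = 1.645.
Power = Φ(δ − 1.645) + Φ(−δ − 1.645) = Φ(1.859) + Φ(-5.149) = 0.9685 + 0.0000 = 0.9685.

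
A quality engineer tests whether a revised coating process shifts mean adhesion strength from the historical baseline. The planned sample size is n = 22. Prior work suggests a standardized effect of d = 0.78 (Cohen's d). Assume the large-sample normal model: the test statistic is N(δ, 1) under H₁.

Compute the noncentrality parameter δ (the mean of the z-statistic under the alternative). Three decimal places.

δ = d·√n = 0.78 × √22 = 3.6585

δ ≈ 3.659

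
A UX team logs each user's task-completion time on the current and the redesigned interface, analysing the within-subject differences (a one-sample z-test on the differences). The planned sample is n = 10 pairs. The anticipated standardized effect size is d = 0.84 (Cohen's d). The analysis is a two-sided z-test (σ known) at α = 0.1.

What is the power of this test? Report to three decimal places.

Noncentrality parameter: λ = d·√n = 0.84 × √10 = 2.6563
Two-sided α = 0.1 → critical value z_{0.05} = 1.645.
Power = Φ(λ − 1.645) + Φ(−λ − 1.645) = Φ(1.011) + Φ(-4.301) = 0.8441 + 0.0000 = 0.8441.

Power ≈ 0.844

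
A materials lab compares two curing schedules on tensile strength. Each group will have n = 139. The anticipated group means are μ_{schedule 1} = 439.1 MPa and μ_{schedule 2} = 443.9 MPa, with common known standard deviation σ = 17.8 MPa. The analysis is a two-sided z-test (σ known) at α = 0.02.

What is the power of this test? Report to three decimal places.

Standardized effect: d = |μ_{schedule 1} − μ_{schedule 2}| / σ = |439.1 − 443.9| / 17.8 = 0.2697
Noncentrality parameter: δ = d·√(n/2) = 0.2697 × √(139/2) = 2.2481
Critical value for a two-sided test at α = 0.02: z_{α/2} = 2.326.
Power = Φ(δ − 2.326) + Φ(−δ − 2.326) = Φ(-0.078) + Φ(-4.574) = 0.4688 + 0.0000 = 0.4688.

Power ≈ 0.469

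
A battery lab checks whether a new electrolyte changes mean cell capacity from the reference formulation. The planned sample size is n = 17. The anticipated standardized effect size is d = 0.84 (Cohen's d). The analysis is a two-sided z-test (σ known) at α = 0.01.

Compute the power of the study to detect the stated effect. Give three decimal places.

Noncentrality parameter: δ = d·√n = 0.84 × √17 = 3.4634
Critical value for a two-sided test at α = 0.01: z_{α/2} = 2.576.
Power = Φ(δ − 2.576) + Φ(−δ − 2.576) = Φ(0.888) + Φ(-6.039) = 0.8126 + 0.0000 = 0.8126.

Power ≈ 0.813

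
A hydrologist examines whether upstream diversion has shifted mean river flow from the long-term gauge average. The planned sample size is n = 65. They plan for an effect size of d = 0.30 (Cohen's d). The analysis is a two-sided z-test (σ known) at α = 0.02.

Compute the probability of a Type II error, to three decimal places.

Noncentrality parameter: δ = d·√n = 0.30 × √65 = 2.4187
Critical value for a two-sided test at α = 0.02: z_{α/2} = 2.326.
Power = Φ(δ − 2.326) + Φ(−δ − 2.326) = Φ(0.092) + Φ(-4.745) = 0.5368 + 0.0000 = 0.5368.
Type II error: β = 1 − power = 1 − 0.5368 = 0.4632.

β ≈ 0.463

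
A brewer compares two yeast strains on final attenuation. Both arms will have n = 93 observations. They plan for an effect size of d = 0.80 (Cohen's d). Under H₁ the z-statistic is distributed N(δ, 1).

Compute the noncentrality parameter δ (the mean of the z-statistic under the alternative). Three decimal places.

δ ≈ 5.455

The noncentrality parameter scales effect size by the design's sample-size factor: δ = d·√(n/2) = 0.80 × √(93/2) = 5.4553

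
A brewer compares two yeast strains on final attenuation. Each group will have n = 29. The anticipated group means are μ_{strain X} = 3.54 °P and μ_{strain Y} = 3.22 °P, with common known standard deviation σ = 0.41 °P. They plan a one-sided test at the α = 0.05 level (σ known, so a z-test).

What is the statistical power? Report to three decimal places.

Power ≈ 0.908

Standardized effect: d = |μ_{strain X} − μ_{strain Y}| / σ = |3.54 − 3.22| / 0.41 = 0.7805
Noncentrality parameter: δ = d·√(n/2) = 0.7805 × √(29/2) = 2.9720
Critical value for a one-sided test at α = 0.05: z_α = 1.645.
Power = P(Z > 1.645 − δ) = Φ(1.327) = 0.9078.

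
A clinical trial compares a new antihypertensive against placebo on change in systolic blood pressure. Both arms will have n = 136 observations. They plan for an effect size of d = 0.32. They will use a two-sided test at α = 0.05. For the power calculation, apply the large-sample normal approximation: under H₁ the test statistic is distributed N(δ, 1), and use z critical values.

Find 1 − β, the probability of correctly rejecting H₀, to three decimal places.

Power ≈ 0.751

Noncentrality parameter: δ = d·√(n/2) = 0.32 × √(136/2) = 2.6388
Critical value for a two-sided test at α = 0.05: z_{α/2} = 1.960.
Power = Φ(δ − 1.960) + Φ(−δ − 1.960) = Φ(0.679) + Φ(-4.599) = 0.7514 + 0.0000 = 0.7514.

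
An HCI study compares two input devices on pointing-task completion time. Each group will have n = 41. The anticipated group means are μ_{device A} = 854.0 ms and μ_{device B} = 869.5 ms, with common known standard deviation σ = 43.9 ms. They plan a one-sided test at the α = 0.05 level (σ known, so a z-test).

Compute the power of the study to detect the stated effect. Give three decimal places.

Power ≈ 0.482

Standardized effect: d = |μ_{device A} − μ_{device B}| / σ = |854.0 − 869.5| / 43.9 = 0.3531
Noncentrality parameter: δ = d·√(n/2) = 0.3531 × √(41/2) = 1.5986
Critical value for a one-sided test at α = 0.05: z_α = 1.645.
Power = Φ(δ − 1.645) = Φ(-0.046) = 0.4816.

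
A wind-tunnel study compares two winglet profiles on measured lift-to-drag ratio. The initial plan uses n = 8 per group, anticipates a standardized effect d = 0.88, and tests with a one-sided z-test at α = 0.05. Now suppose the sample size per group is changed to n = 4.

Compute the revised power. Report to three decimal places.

Power ≈ 0.344

With n = 4 per group: δ = d·√(n/2) = 0.88 × √(4/2) = 1.2445. Critical value z_{0.05} = 1.645.
Revised power = Φ(δ − 1.645) = Φ(-0.400) = 0.3445.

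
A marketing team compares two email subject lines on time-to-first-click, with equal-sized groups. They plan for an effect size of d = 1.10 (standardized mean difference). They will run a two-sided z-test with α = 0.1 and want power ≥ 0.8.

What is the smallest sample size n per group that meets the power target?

Set Φ(δ − 1.645) = 0.8; then δ − 1.645 = Φ⁻¹(0.8) = 0.842, giving δ = 2.486.
(Ignoring the negligible lower-tail rejection probability gives the usual closed-form inversion.)
δ = d·√(n/2) ⇒ n = 2(δ/d)² = 2 × (2.486 / 1.10)² = 10.22.
Rounding up, n = 11 per group.

n = 11 per group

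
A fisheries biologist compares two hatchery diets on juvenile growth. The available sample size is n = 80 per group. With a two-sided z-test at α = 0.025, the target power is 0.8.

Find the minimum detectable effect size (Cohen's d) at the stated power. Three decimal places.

Need Φ(δ − 2.241) = 0.8, so δ = 2.241 + 0.842 = 3.083.
(Lower-tail contribution to power is negligible for δ > 0.)
δ = d·√(n/2) ⇒ d = δ/√(n/2) = 3.083/√(80/2) = 0.4875.

d ≈ 0.487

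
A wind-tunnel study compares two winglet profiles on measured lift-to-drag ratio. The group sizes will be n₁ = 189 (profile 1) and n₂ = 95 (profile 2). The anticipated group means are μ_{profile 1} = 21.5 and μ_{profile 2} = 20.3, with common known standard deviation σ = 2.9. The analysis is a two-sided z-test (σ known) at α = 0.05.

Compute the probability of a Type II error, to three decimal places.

Standardized effect: d = |μ_{profile 1} − μ_{profile 2}| / σ = |21.5 − 20.3| / 2.9 = 0.4138
Noncentrality parameter: δ = d / √(1/n₁ + 1/n₂) = 0.4138 / √(1/189 + 1/95) = 3.2902
Two-sided α = 0.05 → critical value z_{0.025} = 1.960.
Power = Φ(δ − 1.960) + Φ(−δ − 1.960) = Φ(1.330) + Φ(-5.250) = 0.9083 + 0.0000 = 0.9083.
Type II error: β = 1 − power = 1 − 0.9083 = 0.0917.

β ≈ 0.092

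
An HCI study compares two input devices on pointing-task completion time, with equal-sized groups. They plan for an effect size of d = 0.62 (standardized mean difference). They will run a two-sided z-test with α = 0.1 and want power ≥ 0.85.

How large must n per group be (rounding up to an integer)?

For power 0.85 need Φ(δ − z_{0.05}) = 0.85, so δ = z_{0.05} + z_{0.15} = 1.645 + 1.036 = 2.681.
(Ignoring the negligible lower-tail rejection probability gives the usual closed-form inversion.)
δ = d·√(n/2) ⇒ n = 2(δ/d)² = 2 × (2.681 / 0.62)² = 37.41.
Rounding up, n = 38 per group.

n = 38 per group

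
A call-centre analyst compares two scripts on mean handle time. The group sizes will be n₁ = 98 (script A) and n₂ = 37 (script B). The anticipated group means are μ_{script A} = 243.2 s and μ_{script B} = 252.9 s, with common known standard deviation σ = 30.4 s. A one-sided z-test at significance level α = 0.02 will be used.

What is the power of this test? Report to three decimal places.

Power ≈ 0.345

Standardized effect: d = |μ_{script A} − μ_{script B}| / σ = |243.2 − 252.9| / 30.4 = 0.3191
Noncentrality parameter: δ = d / √(1/n₁ + 1/n₂) = 0.3191 / √(1/98 + 1/37) = 1.6537
One-sided α = 0.02 → critical value z_{0.02} = 2.054.
Power = P(Z > 2.054 − δ) = Φ(-0.400) = 0.3445.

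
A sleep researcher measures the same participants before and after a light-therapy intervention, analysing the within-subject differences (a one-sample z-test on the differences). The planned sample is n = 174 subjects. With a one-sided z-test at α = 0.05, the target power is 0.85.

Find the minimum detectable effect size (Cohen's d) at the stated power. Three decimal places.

d ≈ 0.203

Required noncentrality: δ = z_{0.05} + z_{0.15} = 1.645 + 1.036 = 2.681.
δ = d·√n ⇒ d = δ/√n = 2.681/√174 = 0.2033.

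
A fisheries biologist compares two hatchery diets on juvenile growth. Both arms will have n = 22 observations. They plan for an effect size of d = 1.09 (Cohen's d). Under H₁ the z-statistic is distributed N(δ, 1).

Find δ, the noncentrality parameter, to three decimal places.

The noncentrality parameter scales effect size by the design's sample-size factor: δ = d·√(n/2) = 1.09 × √(22/2) = 3.6151

δ ≈ 3.615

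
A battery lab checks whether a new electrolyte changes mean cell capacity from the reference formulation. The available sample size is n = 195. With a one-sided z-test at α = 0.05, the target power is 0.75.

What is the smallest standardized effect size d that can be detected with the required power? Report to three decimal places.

d ≈ 0.166

Need Φ(δ − 1.645) = 0.75, so δ = 1.645 + 0.674 = 2.319.
δ = d·√n ⇒ d = δ/√n = 2.319/√195 = 0.1661.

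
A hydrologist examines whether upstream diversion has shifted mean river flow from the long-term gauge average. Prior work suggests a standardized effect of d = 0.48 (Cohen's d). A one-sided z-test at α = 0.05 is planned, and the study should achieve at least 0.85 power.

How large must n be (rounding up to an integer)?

n = 32

Set Φ(δ − 1.645) = 0.85; then δ − 1.645 = Φ⁻¹(0.85) = 1.036, giving δ = 2.681.
δ = d·√n ⇒ n = (δ/d)² = (2.681 / 0.48)² = 31.20.
Rounding up, n = 32.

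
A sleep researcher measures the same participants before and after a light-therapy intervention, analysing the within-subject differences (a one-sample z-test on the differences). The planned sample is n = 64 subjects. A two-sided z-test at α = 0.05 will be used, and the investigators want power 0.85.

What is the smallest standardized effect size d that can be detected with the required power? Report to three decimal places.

d ≈ 0.375

Required noncentrality: δ = z_{0.025} + z_{0.15} = 1.960 + 1.036 = 2.996.
(Lower-tail contribution to power is negligible for δ > 0.)
δ = d·√n ⇒ d = δ/√n = 2.996/√64 = 0.3745.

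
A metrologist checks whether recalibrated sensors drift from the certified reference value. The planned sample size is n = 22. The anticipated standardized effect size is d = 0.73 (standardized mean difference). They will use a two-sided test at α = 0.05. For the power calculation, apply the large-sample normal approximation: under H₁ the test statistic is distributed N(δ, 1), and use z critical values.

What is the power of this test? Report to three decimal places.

Power ≈ 0.928

Noncentrality parameter: δ = d·√n = 0.73 × √22 = 3.4240
Two-sided α = 0.05 → critical value z_{0.025} = 1.960.
Power = Φ(δ − 1.960) + Φ(−δ − 1.960) = Φ(1.464) + Φ(-5.384) = 0.9284 + 0.0000 = 0.9284.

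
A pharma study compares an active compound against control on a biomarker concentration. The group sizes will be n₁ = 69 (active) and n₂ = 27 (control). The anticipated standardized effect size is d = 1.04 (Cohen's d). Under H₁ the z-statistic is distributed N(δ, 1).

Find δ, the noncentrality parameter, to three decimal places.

δ = d / √(1/n₁ + 1/n₂) = 1.04 / √(1/69 + 1/27) = 4.5815

δ ≈ 4.581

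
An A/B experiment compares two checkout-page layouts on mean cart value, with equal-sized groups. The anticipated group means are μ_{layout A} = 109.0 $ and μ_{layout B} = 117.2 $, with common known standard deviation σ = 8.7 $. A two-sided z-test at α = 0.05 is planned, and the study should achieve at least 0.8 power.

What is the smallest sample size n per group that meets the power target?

n = 18 per group

Standardized effect: d = |μ_{layout A} − μ_{layout B}| / σ = |109.0 − 117.2| / 8.7 = 0.9425
For power 0.8 need Φ(δ − z_{0.025}) = 0.8, so δ = z_{0.025} + z_{0.20} = 1.960 + 0.842 = 2.802.
(Ignoring the negligible lower-tail rejection probability gives the usual closed-form inversion.)
δ = d·√(n/2) ⇒ n = 2(δ/d)² = 2 × (2.802 / 0.9425)² = 17.67.
Round up to the next whole unit.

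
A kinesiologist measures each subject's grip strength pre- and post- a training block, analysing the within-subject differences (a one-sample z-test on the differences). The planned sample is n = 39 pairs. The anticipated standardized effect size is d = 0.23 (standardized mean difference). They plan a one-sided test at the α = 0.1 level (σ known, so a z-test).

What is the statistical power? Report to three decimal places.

Noncentrality parameter: δ = d·√n = 0.23 × √39 = 1.4363
Critical value for a one-sided test at α = 0.1: z_α = 1.282.
Power = Φ(δ − 1.282) = Φ(0.155) = 0.5615.

Power ≈ 0.562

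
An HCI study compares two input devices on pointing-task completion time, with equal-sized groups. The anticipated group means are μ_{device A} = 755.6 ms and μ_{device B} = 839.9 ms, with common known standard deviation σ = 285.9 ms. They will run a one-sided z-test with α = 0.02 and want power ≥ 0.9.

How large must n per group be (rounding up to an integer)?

n = 256 per group

Standardized effect: d = |μ_{device A} − μ_{device B}| / σ = |755.6 − 839.9| / 285.9 = 0.2949
For power 0.9 need Φ(δ − z_{0.02}) = 0.9, so δ = z_{0.02} + z_{0.10} = 2.054 + 1.282 = 3.335.
δ = d·√(n/2) ⇒ n = 2(δ/d)² = 2 × (3.335 / 0.2949)² = 255.90.
Rounding up, n = 256 per group.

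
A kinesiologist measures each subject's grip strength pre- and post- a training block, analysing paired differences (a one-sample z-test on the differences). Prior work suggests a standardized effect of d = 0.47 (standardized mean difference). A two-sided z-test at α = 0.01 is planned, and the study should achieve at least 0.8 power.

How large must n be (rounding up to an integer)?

For power 0.8 need Φ(δ − z_{0.005}) = 0.8, so δ = z_{0.005} + z_{0.20} = 2.576 + 0.842 = 3.417.
(Ignoring the negligible lower-tail rejection probability gives the usual closed-form inversion.)
δ = d·√n ⇒ n = (δ/d)² = (3.417 / 0.47)² = 52.87.
Round up to the next whole unit.

n = 53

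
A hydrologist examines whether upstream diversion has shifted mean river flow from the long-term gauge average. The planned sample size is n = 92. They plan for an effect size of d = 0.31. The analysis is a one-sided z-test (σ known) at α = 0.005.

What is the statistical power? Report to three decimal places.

Noncentrality parameter: δ = d·√n = 0.31 × √92 = 2.9734
Critical value for a one-sided test at α = 0.005: z_α = 2.576.
Power = P(Z > 2.576 − δ) = Φ(0.398) = 0.6545.

Power ≈ 0.655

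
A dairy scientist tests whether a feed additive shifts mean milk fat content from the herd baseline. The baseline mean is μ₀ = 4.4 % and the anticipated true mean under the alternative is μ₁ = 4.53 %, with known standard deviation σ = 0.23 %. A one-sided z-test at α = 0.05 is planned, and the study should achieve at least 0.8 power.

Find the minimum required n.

n = 20

Standardized effect: d = |μ₁ − μ₀| / σ = |4.53 − 4.4| / 0.23 = 0.5652
Set Φ(δ − 1.645) = 0.8; then δ − 1.645 = Φ⁻¹(0.8) = 0.842, giving δ = 2.486.
δ = d·√n ⇒ n = (δ/d)² = (2.486 / 0.5652)² = 19.35.
Rounding up, n = 20.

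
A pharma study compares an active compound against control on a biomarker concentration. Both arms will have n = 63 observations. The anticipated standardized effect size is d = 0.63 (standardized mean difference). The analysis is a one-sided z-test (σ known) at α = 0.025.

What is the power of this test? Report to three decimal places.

Noncentrality parameter: δ = d·√(n/2) = 0.63 × √(63/2) = 3.5359
Critical value for a one-sided test at α = 0.025: z_α = 1.960.
Power = P(Z > 1.960 − δ) = Φ(1.576) = 0.9425.

Power ≈ 0.942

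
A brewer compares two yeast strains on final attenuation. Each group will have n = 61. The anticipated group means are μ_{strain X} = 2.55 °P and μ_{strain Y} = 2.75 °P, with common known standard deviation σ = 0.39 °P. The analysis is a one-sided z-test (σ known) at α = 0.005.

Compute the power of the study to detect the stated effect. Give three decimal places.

Power ≈ 0.601

Standardized effect: d = |μ_{strain X} − μ_{strain Y}| / σ = |2.55 − 2.75| / 0.39 = 0.5128
Noncentrality parameter: δ = d·√(n/2) = 0.5128 × √(61/2) = 2.8321
Critical value for a one-sided test at α = 0.005: z_α = 2.576.
Power = P(Z > 2.576 − δ) = Φ(0.256) = 0.6011.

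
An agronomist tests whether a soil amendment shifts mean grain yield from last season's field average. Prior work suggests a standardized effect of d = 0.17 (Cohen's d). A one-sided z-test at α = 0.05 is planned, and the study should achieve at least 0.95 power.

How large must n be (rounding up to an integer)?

For power 0.95 need Φ(δ − z_{0.05}) = 0.95, so δ = z_{0.05} + z_{0.05} = 1.645 + 1.645 = 3.290.
δ = d·√n ⇒ n = (δ/d)² = (3.290 / 0.17)² = 374.47.
Rounding up, n = 375.

n = 375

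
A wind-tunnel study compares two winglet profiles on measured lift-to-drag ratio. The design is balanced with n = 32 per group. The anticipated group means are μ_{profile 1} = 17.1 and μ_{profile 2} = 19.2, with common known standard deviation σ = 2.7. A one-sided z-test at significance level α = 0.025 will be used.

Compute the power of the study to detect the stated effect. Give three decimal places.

Standardized effect: d = |μ_{profile 1} − μ_{profile 2}| / σ = |17.1 − 19.2| / 2.7 = 0.7778
Noncentrality parameter: δ = d·√(n/2) = 0.7778 × √(32/2) = 3.1111
One-sided α = 0.025 → critical value z_{0.025} = 1.960.
Power = Φ(δ − 1.960) = Φ(1.151) = 0.8752.

Power ≈ 0.875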